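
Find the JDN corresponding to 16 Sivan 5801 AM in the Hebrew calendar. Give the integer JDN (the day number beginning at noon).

2466686

Equivalently 15 June 2041 (Gregorian).
JDN 2299161 is 15 October 1582 CE (Gregorian); the target day is +167525 days from there, so JDN = 2466686.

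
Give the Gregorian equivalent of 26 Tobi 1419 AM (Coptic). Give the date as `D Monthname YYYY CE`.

1 February 1703 CE

Julian Day Number of the source date = 2343099.
Converting JDN 2343099 to the Gregorian calendar gives 1 February 1703 CE.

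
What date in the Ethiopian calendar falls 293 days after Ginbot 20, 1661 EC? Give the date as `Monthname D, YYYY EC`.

The starting date is JDN 2330795; 2330795 + 293 = 2331088.
JDN 2331088 corresponds to Megabit 8, 1662 EC.

Megabit 8, 1662 EC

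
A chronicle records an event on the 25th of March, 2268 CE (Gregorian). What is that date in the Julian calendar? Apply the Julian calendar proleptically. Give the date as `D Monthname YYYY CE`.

10 March 2268 CE

For dates in this range the Gregorian date is 15 days ahead of the Julian.
25 March 2268 Gregorian − 15 days → 10 March 2268 Julian.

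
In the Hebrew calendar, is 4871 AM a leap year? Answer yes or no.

Hebrew year 4871 is year 7 of its 19-year Metonic cycle; leap years are at positions 3, 6, 8, 11, 14, 17, 19, so it is a common year (12 months).

no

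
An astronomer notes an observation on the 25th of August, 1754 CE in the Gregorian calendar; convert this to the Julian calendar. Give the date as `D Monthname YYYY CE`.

At this point the Julian calendar is 11 days behind the Gregorian.
25 August 1754 Gregorian − 11 days → 14 August 1754 Julian.

14 August 1754 CE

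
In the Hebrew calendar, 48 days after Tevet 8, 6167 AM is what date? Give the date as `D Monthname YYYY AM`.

Counting 48 days forward from JDN 2600187 reaches JDN 2600235, which is 27 Shevat 6167 AM.

27 Shevat 6167 AM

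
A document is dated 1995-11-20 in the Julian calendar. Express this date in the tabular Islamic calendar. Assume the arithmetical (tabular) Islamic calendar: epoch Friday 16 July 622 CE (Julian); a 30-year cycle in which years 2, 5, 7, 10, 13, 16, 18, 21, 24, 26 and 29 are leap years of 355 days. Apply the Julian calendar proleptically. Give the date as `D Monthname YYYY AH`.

The source date corresponds to 3 December 1995 in the Gregorian calendar (JDN 2450055).
That day falls on 10 Rajab 1416 AH in the tabular Islamic calendar.

10 Rajab 1416 AH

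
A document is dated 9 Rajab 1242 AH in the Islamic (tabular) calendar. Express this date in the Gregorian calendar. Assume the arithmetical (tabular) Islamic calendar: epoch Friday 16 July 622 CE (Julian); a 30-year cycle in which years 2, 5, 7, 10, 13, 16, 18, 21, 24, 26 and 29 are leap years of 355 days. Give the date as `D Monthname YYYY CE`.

6 February 1827 CE

Both dates share Julian Day Number 2388394; in the Gregorian calendar that is 6 February 1827 CE.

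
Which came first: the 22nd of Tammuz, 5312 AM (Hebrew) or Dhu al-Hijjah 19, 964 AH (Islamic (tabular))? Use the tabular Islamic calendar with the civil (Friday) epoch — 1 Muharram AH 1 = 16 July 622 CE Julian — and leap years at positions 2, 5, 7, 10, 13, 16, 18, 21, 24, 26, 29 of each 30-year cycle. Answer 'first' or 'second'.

The two dates have Julian Day Numbers 2288121 and 2290038 respectively.
Since 2288121 < 2290038, the first date comes first.

first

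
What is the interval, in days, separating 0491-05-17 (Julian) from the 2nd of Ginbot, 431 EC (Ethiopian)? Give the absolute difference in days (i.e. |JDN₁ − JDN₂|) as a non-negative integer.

19013

First date → JDN 1900532; second date → JDN 1881519.
The interval is |1900532 − 1881519| = 19013 days.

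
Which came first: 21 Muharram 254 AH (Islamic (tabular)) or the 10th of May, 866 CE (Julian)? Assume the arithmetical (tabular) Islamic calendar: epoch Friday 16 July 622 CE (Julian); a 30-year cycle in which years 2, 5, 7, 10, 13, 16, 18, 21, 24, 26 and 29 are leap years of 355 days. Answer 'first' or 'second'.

second

Converting both to JDN: 2038115 vs 2037494; the smaller is the second.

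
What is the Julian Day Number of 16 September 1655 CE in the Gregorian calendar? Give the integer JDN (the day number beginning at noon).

JDN 2299161 is 15 October 1582 CE (Gregorian); the target day is +26634 days from there, so JDN = 2325795.

2325795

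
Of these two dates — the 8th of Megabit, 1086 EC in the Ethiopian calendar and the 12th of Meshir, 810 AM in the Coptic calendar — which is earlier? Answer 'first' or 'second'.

First date → JDN 2120704; second date → JDN 2120678.
JDN 2120678 < JDN 2120704, so the second date is earlier.

second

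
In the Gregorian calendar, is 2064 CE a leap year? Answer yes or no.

2064 is divisible by 4 and not by 100, so it is a leap year.

yes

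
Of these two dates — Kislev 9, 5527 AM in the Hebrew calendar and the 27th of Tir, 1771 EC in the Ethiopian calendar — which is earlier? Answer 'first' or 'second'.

Converting both to JDN: 2366393 vs 2370859; the smaller is the first.

first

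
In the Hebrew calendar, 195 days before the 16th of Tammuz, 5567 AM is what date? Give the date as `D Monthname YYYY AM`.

28 Tevet 5567 AM

JDN of the 16th of Tammuz, 5567 AM = 2381255.
2381255 − 195 = 2381060.
JDN 2381060 in the Hebrew calendar is 28 Tevet 5567 AM.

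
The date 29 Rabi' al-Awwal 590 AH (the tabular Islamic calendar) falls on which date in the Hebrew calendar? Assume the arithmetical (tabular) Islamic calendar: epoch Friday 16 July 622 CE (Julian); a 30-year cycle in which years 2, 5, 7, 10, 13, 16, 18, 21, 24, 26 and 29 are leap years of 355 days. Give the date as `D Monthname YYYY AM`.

Both dates share Julian Day Number 2157249; in the Hebrew calendar that is 1 Nisan 4954 AM.

1 Nisan 4954 AM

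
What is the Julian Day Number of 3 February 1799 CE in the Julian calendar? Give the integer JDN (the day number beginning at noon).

2378176

In the Gregorian calendar the same day is 14 February 1799.
JDN 2400001 is 17 November 1858 CE (Gregorian), MJD 0; the target day is −21825 days from there, so JDN = 2378176.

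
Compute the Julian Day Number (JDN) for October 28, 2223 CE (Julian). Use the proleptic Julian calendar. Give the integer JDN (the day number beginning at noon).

2533309

Equivalently 12 November 2223 (Gregorian).
JDN 2299161 is 15 October 1582 CE (Gregorian); the target day is +234148 days from there, so JDN = 2533309.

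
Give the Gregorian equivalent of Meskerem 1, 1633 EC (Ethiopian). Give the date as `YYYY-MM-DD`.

1640-09-08

Both dates share Julian Day Number 2320309; in the Gregorian calendar that is 8 September 1640 CE.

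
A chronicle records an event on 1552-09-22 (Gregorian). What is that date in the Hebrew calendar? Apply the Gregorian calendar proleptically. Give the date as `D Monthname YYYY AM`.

Julian Day Number of the source date = 2288181.
Converting JDN 2288181 to the Hebrew calendar gives 23 Elul 5312 AM.

23 Elul 5312 AM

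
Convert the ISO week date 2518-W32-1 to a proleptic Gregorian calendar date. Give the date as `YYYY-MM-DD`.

2518-08-08

ISO week 1 of 2518 is the week containing the first Thursday of 2518.
Week 32, day 1 (Monday) lands on 2518-08-08.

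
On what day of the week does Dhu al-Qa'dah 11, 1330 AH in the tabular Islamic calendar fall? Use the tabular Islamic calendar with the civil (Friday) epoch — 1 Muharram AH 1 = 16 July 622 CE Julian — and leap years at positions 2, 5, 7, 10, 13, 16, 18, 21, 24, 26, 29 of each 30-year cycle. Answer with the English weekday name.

Tuesday

In the Gregorian calendar this is 22 October 1912 (JDN 2419698).
JDN 2419698 mod 7 = 1, and JDN 0 was a Monday, so this is a Tuesday.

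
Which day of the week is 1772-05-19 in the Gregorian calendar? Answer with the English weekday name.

Since JDN mod 7 = 1 (0 = Monday), the day is Tuesday.

Tuesday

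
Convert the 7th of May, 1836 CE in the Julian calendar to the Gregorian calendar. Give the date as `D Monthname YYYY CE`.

The Julian–Gregorian offset here is 12 days (Julian trailing).
7 May 1836 Julian + 12 days → 19 May 1836 Gregorian.

19 May 1836 CE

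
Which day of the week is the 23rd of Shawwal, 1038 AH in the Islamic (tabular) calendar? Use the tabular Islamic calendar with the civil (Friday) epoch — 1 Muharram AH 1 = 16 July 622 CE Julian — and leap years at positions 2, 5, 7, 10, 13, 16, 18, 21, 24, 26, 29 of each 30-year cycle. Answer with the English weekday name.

This is JDN 2316206 (15 June 1629 Gregorian).
2316206 ≡ 4 (mod 7); counting from Monday = 0 gives Friday.

Friday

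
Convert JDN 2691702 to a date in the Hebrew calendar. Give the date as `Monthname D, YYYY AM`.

Tammuz 8, 6417 AM

JDN 2691702 is 12 July 2657 in the Gregorian calendar.
In the Hebrew calendar that day is Tammuz 8, 6417 AM.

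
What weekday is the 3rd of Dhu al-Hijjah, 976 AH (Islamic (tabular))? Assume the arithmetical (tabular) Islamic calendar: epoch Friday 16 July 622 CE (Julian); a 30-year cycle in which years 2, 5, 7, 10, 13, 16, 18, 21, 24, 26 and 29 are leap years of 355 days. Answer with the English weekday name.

In the proleptic Gregorian calendar this is 29 May 1569 (JDN 2294274).
Since JDN mod 7 = 3 (0 = Monday), the day is Thursday.

Thursday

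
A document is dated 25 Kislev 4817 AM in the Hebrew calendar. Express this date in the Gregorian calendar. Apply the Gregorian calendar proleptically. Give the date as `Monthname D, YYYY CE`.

Julian Day Number of the source date = 2107101.
Converting JDN 2107101 to the Gregorian calendar gives 11 December 1056 CE.

December 11, 1056 CE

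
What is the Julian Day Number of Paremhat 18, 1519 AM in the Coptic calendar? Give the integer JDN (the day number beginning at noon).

2379676

In the Gregorian calendar the same day is 26 March 1803.
JDN 2400001 is 17 November 1858 CE (Gregorian), MJD 0; the target day is −20325 days from there, so JDN = 2379676.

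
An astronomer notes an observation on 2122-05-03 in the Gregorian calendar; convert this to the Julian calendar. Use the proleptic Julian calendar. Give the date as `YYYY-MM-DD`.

2122-04-19

The Julian–Gregorian offset here is 14 days (Julian trailing).
3 May 2122 Gregorian − 14 days → 19 April 2122 Julian.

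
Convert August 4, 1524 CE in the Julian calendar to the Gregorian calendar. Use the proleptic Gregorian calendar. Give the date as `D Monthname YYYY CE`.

14 August 1524 CE

The Julian–Gregorian offset here is 10 days (Julian trailing).
4 August 1524 Julian + 10 days → 14 August 1524 Gregorian.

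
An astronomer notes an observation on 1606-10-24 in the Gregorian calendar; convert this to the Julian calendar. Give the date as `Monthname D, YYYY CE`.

The Julian–Gregorian offset here is 10 days (Julian trailing).
24 October 1606 Gregorian − 10 days → 14 October 1606 Julian.

October 14, 1606 CE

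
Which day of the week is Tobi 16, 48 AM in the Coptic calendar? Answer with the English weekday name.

This is JDN 1842332 (13 January 332 Gregorian).
JDN 1842332 mod 7 = 2, and JDN 0 was a Monday, so this is a Wednesday.

Wednesday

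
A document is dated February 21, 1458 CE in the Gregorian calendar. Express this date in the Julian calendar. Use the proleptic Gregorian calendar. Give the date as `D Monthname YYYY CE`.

12 February 1458 CE

The Julian–Gregorian offset here is 9 days (Julian trailing).
21 February 1458 Gregorian − 9 days → 12 February 1458 Julian.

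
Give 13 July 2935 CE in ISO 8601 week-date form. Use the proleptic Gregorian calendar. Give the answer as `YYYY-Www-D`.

The weekday is Wednesday (ISO weekday 3).
That Wednesday belongs to ISO week 28 of ISO year 2935.

2935-W28-3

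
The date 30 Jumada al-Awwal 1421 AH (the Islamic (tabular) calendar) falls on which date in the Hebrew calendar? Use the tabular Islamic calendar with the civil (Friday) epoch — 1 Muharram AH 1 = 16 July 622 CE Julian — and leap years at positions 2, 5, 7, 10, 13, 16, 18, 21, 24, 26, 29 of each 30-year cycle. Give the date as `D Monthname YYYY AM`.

The source date corresponds to 31 August 2000 in the Gregorian calendar (JDN 2451788).
That day falls on 30 Av 5760 AM in the Hebrew calendar.

30 Av 5760 AM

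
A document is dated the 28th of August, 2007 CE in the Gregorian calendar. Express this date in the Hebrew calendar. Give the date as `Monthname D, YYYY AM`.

Julian Day Number of the source date = 2454341.
Converting JDN 2454341 to the Hebrew calendar gives 14 Elul 5767 AM.

Elul 14, 5767 AM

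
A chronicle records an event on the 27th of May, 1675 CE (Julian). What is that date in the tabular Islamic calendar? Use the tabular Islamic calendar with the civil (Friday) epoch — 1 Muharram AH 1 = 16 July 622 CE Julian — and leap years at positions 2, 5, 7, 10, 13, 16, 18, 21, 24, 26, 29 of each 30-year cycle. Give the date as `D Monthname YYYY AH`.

Julian Day Number of the source date = 2332998.
Converting JDN 2332998 to the tabular Islamic calendar gives 12 Rabi' al-Awwal 1086 AH.

12 Rabi' al-Awwal 1086 AH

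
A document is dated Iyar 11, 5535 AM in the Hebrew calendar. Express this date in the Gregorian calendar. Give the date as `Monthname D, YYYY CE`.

Both dates share Julian Day Number 2369496; in the Gregorian calendar that is 11 May 1775 CE.

May 11, 1775 CE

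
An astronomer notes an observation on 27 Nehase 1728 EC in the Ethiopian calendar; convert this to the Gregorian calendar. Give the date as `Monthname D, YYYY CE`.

Julian Day Number of the source date = 2355364.
Converting JDN 2355364 to the Gregorian calendar gives 31 August 1736 CE.

August 31, 1736 CE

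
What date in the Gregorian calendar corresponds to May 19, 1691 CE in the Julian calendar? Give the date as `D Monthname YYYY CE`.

29 May 1691 CE

For dates in this range the Gregorian date is 10 days ahead of the Julian.
19 May 1691 Julian + 10 days → 29 May 1691 Gregorian.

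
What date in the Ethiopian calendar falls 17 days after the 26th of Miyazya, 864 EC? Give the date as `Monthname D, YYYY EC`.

Ginbot 13, 864 EC

JDN of the 26th of Miyazya, 864 EC = 2039667.
2039667 + 17 = 2039684.
JDN 2039684 in the Ethiopian calendar is Ginbot 13, 864 EC.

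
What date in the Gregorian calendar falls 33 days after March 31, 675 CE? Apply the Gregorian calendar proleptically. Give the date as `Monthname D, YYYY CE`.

May 3, 675 CE

JDN of March 31, 675 CE = 1967688.
1967688 + 33 = 1967721.
JDN 1967721 in the Gregorian calendar is May 3, 675 CE.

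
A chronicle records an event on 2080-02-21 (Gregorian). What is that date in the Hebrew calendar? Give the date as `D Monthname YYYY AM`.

Both dates share Julian Day Number 2480816; in the Hebrew calendar that is 1 Adar 5840 AM.

1 Adar 5840 AM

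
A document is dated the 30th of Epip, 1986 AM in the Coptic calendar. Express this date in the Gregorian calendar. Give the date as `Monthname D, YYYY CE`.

August 8, 2270 CE

Both dates share Julian Day Number 2550380; in the Gregorian calendar that is 8 August 2270 CE.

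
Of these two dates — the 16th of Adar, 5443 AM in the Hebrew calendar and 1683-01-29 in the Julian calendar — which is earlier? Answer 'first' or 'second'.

second

Converting both to JDN: 2335836 vs 2335802; the smaller is the second.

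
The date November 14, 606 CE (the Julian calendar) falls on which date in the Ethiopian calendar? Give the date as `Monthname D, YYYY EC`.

Julian Day Number of the source date = 1942717.
Converting JDN 1942717 to the Ethiopian calendar gives 18 Hidar 599 EC.

Hidar 18, 599 EC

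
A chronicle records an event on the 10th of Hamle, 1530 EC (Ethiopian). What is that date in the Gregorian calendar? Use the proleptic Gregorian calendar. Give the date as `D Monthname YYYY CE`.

Both dates share Julian Day Number 2282997; in the Gregorian calendar that is 14 July 1538 CE.

14 July 1538 CE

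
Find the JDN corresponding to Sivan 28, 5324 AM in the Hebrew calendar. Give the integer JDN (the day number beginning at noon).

2292468

Equivalently 18 June 1564 (proleptic Gregorian).
JDN 2400001 is 17 November 1858 CE (Gregorian), MJD 0; the target day is −107533 days from there, so JDN = 2292468.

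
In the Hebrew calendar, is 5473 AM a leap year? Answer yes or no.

no

Hebrew year 5473 is year 1 of its 19-year Metonic cycle; leap years are at positions 3, 6, 8, 11, 14, 17, 19, so it is a common year (12 months).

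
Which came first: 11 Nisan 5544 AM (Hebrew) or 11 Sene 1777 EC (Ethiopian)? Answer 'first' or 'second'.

first

First date → JDN 2372745; second date → JDN 2373185.
JDN 2372745 < JDN 2373185, so the first date is earlier.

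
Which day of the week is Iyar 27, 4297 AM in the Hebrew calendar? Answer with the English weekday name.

Saturday

Equivalently 25 May 537 Gregorian, JDN 1917340.
Since JDN mod 7 = 5 (0 = Monday), the day is Saturday.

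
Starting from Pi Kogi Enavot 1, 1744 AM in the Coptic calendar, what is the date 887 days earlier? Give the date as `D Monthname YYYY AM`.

JDN of Pi Kogi Enavot 1, 1744 AM = 2462021.
2462021 − 887 = 2461134.
JDN 2461134 in the Coptic calendar is 25 Paremhat 1742 AM.

25 Paremhat 1742 AM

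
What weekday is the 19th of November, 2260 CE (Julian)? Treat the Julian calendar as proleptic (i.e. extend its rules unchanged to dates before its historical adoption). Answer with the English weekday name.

Tuesday

In the Gregorian calendar this is 4 December 2260 (JDN 2546846).
Since JDN mod 7 = 1 (0 = Monday), the day is Tuesday.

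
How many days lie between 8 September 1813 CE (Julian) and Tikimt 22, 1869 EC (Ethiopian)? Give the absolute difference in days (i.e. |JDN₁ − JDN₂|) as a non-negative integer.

23052

JDN of the first date = 2383507.
JDN of the second date = 2406559.
|2406559 − 2383507| = 23052.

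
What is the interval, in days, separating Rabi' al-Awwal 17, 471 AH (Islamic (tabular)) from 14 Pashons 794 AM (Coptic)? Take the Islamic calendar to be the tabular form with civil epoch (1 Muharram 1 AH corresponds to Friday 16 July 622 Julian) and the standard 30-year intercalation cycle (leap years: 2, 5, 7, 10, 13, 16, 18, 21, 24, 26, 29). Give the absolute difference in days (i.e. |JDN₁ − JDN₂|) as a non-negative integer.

141

JDN of the first date = 2115067.
JDN of the second date = 2114926.
|2114926 − 2115067| = 141.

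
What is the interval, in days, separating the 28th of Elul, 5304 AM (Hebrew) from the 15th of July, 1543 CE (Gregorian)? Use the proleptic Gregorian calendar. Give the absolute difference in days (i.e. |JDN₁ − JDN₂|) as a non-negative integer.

JDN of the first date = 2285263.
JDN of the second date = 2284824.
|2284824 − 2285263| = 439.

439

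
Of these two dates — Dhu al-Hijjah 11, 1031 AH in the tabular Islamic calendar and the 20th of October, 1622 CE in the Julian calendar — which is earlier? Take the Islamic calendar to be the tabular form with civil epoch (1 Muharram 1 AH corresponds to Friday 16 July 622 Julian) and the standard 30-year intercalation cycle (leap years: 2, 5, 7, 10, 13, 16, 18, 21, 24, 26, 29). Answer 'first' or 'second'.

Converting both to JDN: 2313773 vs 2313786; the smaller is the first.

first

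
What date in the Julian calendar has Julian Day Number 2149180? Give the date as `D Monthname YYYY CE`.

The proleptic Gregorian equivalent of JDN 2149180 is 26 February 1172.
In the Julian calendar that day is 19 February 1172 CE.

19 February 1172 CE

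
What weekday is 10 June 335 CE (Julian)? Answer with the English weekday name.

This is JDN 1843577 (11 June 335 Gregorian).
Since JDN mod 7 = 1 (0 = Monday), the day is Tuesday.

Tuesday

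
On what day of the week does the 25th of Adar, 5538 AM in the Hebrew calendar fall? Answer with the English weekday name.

This is JDN 2370544 (24 March 1778 Gregorian).
Since JDN mod 7 = 1 (0 = Monday), the day is Tuesday.

Tuesday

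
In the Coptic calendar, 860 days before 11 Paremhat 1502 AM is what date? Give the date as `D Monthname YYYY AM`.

1 Hathor 1500 AM

The starting date is JDN 2373460; 2373460 − 860 = 2372600.
JDN 2372600 corresponds to 1 Hathor 1500 AM.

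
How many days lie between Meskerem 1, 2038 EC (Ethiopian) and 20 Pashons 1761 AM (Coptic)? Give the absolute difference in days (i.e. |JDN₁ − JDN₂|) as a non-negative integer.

JDN of the first date = 2468235.
JDN of the second date = 2468129.
|2468129 − 2468235| = 106.

106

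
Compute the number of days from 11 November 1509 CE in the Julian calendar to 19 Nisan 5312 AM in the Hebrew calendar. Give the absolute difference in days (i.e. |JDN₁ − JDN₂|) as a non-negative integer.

JDN of the first date = 2272535.
JDN of the second date = 2288029.
|2288029 − 2272535| = 15494.

15494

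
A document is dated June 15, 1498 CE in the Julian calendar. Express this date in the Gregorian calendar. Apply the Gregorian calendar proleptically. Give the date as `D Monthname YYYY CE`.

At this point the Julian calendar is 9 days behind the Gregorian.
15 June 1498 Julian + 9 days → 24 June 1498 Gregorian.

24 June 1498 CE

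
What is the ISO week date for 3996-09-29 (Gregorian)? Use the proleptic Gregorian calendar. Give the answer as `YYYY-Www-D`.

3996-W39-7

The weekday is Sunday (ISO weekday 7).
That Sunday belongs to ISO week 39 of ISO year 3996.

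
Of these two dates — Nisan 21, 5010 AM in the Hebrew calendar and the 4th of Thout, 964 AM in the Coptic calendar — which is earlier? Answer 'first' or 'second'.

The two dates have Julian Day Numbers 2177704 and 2176769 respectively.
Since 2176769 < 2177704, the second date comes first.

second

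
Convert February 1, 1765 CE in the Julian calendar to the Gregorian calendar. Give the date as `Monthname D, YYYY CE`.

For dates in this range the Gregorian date is 11 days ahead of the Julian.
1 February 1765 Julian + 11 days → 12 February 1765 Gregorian.

February 12, 1765 CE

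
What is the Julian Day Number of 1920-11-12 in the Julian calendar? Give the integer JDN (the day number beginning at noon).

In the Gregorian calendar the same day is 25 November 1920.
JDN 2400001 is 17 November 1858 CE (Gregorian), MJD 0; the target day is +22653 days from there, so JDN = 2422654.

2422654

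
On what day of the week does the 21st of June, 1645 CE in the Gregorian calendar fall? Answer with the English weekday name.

JDN 2322056 mod 7 = 2, and JDN 0 was a Monday, so this is a Wednesday.

Wednesday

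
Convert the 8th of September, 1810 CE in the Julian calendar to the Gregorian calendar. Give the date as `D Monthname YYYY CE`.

The Julian–Gregorian offset here is 12 days (Julian trailing).
8 September 1810 Julian + 12 days → 20 September 1810 Gregorian.

20 September 1810 CE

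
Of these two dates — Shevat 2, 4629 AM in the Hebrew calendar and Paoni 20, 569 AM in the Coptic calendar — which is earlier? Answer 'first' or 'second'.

second

First date → JDN 2038478; second date → JDN 2032781.
JDN 2032781 < JDN 2038478, so the second date is earlier.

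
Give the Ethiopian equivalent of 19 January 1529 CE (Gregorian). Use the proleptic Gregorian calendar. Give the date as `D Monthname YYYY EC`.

14 Tir 1521 EC

Julian Day Number of the source date = 2279534.
Converting JDN 2279534 to the Ethiopian calendar gives 14 Tir 1521 EC.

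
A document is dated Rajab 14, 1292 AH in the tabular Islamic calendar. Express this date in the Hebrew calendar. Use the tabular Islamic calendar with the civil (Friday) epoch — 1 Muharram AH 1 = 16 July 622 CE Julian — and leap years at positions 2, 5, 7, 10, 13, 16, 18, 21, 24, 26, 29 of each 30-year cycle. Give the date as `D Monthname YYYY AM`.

Julian Day Number of the source date = 2406117.
Converting JDN 2406117 to the Hebrew calendar gives 15 Av 5635 AM.

15 Av 5635 AM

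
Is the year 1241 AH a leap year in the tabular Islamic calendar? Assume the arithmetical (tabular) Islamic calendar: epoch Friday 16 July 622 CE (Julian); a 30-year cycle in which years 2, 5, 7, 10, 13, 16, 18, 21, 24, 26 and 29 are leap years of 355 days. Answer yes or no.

Year 1241 AH is year 11 of its 30-year cycle; leap positions are 2, 5, 7, 10, 13, 16, 18, 21, 24, 26, 29, so it is a common year (354 days).

no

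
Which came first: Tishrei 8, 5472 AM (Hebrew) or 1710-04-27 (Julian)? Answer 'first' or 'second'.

second

Converting both to JDN: 2346253 vs 2345752; the smaller is the second.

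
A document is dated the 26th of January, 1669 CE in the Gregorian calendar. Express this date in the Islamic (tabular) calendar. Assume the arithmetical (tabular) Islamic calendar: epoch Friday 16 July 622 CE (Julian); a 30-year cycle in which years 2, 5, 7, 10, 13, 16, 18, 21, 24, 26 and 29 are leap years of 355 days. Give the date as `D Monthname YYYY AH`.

Julian Day Number of the source date = 2330676.
Converting JDN 2330676 to the tabular Islamic calendar gives 23 Sha'ban 1079 AH.

23 Sha'ban 1079 AH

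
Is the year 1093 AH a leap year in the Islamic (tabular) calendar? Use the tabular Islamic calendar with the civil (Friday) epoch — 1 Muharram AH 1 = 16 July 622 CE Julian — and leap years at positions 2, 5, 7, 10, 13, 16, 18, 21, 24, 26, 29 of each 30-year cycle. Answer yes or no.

yes

Year 1093 AH is year 13 of its 30-year cycle; leap positions are 2, 5, 7, 10, 13, 16, 18, 21, 24, 26, 29, so it is a leap year (355 days).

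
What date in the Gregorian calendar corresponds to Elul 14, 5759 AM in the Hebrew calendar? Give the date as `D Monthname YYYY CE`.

Julian Day Number of the source date = 2451417.
Converting JDN 2451417 to the Gregorian calendar gives 26 August 1999 CE.

26 August 1999 CE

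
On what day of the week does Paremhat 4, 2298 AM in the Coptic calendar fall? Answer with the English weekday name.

Equivalently 17 March 2582 Gregorian, JDN 2664192.
Since JDN mod 7 = 6 (0 = Monday), the day is Sunday.

Sunday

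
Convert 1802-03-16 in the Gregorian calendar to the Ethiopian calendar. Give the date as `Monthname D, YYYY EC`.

Julian Day Number of the source date = 2379301.
Converting JDN 2379301 to the Ethiopian calendar gives 8 Megabit 1794 EC.

Megabit 8, 1794 EC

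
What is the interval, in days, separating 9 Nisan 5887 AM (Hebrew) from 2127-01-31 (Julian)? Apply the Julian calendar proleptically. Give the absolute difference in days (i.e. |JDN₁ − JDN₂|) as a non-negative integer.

37

First date → JDN 2498012; second date → JDN 2497975.
The interval is |2498012 − 2497975| = 37 days.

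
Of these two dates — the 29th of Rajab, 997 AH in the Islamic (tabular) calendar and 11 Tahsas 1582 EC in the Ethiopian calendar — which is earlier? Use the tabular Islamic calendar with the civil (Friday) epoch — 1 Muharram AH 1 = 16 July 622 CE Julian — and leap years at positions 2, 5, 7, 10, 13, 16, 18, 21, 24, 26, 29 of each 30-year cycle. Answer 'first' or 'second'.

First date → JDN 2301594; second date → JDN 2301781.
JDN 2301594 < JDN 2301781, so the first date is earlier.

first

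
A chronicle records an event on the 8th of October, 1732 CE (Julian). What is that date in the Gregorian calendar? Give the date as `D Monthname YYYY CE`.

At this point the Julian calendar is 11 days behind the Gregorian.
8 October 1732 Julian + 11 days → 19 October 1732 Gregorian.

19 October 1732 CE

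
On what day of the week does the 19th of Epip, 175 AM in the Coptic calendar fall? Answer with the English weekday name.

In the proleptic Gregorian calendar this is 14 July 459 (JDN 1888901).
JDN 1888901 mod 7 = 0, and JDN 0 was a Monday, so this is a Monday.

Monday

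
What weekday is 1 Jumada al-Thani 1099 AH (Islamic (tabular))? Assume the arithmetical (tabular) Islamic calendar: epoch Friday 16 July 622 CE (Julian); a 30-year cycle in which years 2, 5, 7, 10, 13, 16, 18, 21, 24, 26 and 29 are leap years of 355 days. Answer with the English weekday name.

Saturday

This is JDN 2337683 (3 April 1688 Gregorian).
2337683 ≡ 5 (mod 7); counting from Monday = 0 gives Saturday.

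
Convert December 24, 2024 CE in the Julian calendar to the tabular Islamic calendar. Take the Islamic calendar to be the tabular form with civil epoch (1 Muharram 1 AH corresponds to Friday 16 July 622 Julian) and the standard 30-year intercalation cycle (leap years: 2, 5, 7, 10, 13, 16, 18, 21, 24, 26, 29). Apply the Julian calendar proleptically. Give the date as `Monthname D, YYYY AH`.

Both dates share Julian Day Number 2460682; in the tabular Islamic calendar that is 6 Rajab 1446 AH.

Rajab 6, 1446 AH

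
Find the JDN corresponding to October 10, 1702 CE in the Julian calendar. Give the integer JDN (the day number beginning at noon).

Equivalently 21 October 1702 (Gregorian).
JDN 2400001 is 17 November 1858 CE (Gregorian), MJD 0; the target day is −57005 days from there, so JDN = 2342996.

2342996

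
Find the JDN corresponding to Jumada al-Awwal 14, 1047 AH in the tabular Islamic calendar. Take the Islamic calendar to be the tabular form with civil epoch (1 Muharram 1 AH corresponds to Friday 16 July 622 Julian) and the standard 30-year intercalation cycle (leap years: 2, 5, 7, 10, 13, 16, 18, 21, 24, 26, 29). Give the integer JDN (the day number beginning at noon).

Equivalently 4 October 1637 (Gregorian).
JDN 2451545 is 1 January 2000 CE (Gregorian); the target day is −132306 days from there, so JDN = 2319239.

2319239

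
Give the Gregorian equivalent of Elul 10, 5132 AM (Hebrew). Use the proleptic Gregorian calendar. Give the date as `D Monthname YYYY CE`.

18 August 1372 CE

Julian Day Number of the source date = 2222403.
Converting JDN 2222403 to the Gregorian calendar gives 18 August 1372 CE.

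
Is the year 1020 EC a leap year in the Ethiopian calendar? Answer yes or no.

1020 mod 4 = 0; in the Ethiopian calendar a year is leap when year mod 4 = 3, so it is a common year.

no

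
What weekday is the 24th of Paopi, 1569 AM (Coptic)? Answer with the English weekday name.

Tuesday

This is JDN 2397795 (2 November 1852 Gregorian).
JDN 2397795 mod 7 = 1, and JDN 0 was a Monday, so this is a Tuesday.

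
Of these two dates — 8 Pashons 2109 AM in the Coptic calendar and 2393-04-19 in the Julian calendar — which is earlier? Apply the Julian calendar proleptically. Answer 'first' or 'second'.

The two dates have Julian Day Numbers 2595224 and 2595210 respectively.
Since 2595210 < 2595224, the second date comes first.

second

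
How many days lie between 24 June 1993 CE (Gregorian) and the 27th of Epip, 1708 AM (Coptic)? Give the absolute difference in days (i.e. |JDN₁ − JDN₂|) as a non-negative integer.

325

First date → JDN 2449163; second date → JDN 2448838.
The interval is |2449163 − 2448838| = 325 days.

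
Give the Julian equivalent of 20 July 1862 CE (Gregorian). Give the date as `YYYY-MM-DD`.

At this point the Julian calendar is 12 days behind the Gregorian.
20 July 1862 Gregorian − 12 days → 8 July 1862 Julian.

1862-07-08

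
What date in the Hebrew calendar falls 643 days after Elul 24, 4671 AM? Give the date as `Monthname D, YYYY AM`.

The starting date is JDN 2054033; 2054033 + 643 = 2054676.
JDN 2054676 corresponds to Sivan 17, 4673 AM.

Sivan 17, 4673 AM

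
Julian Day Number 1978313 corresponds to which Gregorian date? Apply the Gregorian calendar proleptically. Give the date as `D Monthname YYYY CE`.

Counting from JDN 2299161 = 15 Oct 1582 gives an offset of -320848 days.

3 May 704 CE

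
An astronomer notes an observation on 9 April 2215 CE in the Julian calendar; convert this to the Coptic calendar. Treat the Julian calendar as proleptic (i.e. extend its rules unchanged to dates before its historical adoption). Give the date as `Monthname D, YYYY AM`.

Parmouti 14, 1931 AM

The source date corresponds to 24 April 2215 in the Gregorian calendar (JDN 2530185).
That day falls on 14 Parmouti 1931 AM in the Coptic calendar.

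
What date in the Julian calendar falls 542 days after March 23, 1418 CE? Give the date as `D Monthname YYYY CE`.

16 September 1419 CE

The starting date is JDN 2239064; 2239064 + 542 = 2239606.
JDN 2239606 corresponds to 16 September 1419 CE.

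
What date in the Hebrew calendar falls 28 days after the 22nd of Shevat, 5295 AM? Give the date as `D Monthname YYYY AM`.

20 Adar 5295 AM

Counting 28 days forward from JDN 2281743 reaches JDN 2281771, which is 20 Adar 5295 AM.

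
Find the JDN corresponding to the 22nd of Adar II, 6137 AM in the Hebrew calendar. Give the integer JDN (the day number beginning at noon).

2589333

Equivalently 2 April 2377 (Gregorian).
JDN 2400001 is 17 November 1858 CE (Gregorian), MJD 0; the target day is +189332 days from there, so JDN = 2589333.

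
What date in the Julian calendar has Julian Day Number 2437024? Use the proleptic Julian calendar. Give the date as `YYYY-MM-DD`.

JDN 2437024 is 30 March 1960 in the Gregorian calendar.
In the Julian calendar that day is 1960-03-17.

1960-03-17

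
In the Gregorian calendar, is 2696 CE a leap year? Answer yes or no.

yes

2696 is divisible by 4 and not by 100, so it is a leap year.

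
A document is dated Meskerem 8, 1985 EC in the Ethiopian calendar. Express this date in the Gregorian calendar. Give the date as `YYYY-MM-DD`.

Both dates share Julian Day Number 2448884; in the Gregorian calendar that is 18 September 1992 CE.

1992-09-18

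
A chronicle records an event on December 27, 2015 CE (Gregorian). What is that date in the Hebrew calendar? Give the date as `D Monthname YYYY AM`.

Both dates share Julian Day Number 2457384; in the Hebrew calendar that is 15 Tevet 5776 AM.

15 Tevet 5776 AM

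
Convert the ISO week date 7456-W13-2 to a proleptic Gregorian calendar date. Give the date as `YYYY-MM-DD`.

7456-03-25

ISO week 1 of 7456 is the week containing the first Thursday of 7456.
Week 13, day 2 (Tuesday) lands on 7456-03-25.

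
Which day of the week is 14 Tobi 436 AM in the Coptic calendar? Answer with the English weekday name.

Equivalently 14 January 720 Gregorian, JDN 1984047.
JDN 1984047 mod 7 = 2, and JDN 0 was a Monday, so this is a Wednesday.

Wednesday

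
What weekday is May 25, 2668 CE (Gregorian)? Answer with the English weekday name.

Monday

2695672 ≡ 0 (mod 7); counting from Monday = 0 gives Monday.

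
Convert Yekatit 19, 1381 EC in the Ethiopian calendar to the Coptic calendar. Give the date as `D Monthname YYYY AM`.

Both dates share Julian Day Number 2228434; in the Coptic calendar that is 19 Meshir 1105 AM.

19 Meshir 1105 AM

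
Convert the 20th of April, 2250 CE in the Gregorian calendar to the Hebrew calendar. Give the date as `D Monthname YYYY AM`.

Julian Day Number of the source date = 2542965.
Converting JDN 2542965 to the Hebrew calendar gives 17 Nisan 6010 AM.

17 Nisan 6010 AM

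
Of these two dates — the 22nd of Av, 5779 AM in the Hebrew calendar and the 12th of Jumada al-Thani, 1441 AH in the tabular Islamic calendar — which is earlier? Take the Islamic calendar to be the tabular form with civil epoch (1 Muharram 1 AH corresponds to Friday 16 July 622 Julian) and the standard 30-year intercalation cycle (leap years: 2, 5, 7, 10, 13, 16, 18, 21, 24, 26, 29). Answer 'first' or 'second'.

First date → JDN 2458719; second date → JDN 2458887.
JDN 2458719 < JDN 2458887, so the first date is earlier.

first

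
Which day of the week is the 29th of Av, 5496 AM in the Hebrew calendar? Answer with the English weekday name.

Monday

In the Gregorian calendar this is 6 August 1736 (JDN 2355339).
Since JDN mod 7 = 0 (0 = Monday), the day is Monday.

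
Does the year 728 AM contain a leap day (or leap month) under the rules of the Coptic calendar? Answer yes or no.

728 mod 4 = 0; in the Coptic calendar a year is leap when year mod 4 = 3, so it is a common year.

no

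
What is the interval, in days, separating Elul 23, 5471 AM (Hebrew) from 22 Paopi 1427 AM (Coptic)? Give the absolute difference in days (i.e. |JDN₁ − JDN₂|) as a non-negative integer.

312

JDN of the first date = 2346239.
JDN of the second date = 2345927.
|2345927 − 2346239| = 312.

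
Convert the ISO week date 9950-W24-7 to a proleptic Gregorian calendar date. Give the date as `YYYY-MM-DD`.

9950-06-18

ISO week 1 of 9950 is the week containing the first Thursday of 9950.
Week 24, day 7 (Sunday) lands on 9950-06-18.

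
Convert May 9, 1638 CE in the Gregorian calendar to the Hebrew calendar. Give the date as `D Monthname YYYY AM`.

25 Iyar 5398 AM

Both dates share Julian Day Number 2319456; in the Hebrew calendar that is 25 Iyar 5398 AM.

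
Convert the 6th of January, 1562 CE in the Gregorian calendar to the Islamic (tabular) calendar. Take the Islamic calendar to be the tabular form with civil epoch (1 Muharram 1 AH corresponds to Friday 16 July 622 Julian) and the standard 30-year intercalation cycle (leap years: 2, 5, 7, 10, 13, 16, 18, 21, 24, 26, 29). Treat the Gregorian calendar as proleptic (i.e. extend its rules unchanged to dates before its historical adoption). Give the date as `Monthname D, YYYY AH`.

Rabi' al-Thani 19, 969 AH

Both dates share Julian Day Number 2291574; in the tabular Islamic calendar that is 19 Rabi' al-Thani 969 AH.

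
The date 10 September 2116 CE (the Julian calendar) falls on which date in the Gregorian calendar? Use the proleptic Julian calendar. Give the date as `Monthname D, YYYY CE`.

September 24, 2116 CE

At this point the Julian calendar is 14 days behind the Gregorian.
10 September 2116 Julian + 14 days → 24 September 2116 Gregorian.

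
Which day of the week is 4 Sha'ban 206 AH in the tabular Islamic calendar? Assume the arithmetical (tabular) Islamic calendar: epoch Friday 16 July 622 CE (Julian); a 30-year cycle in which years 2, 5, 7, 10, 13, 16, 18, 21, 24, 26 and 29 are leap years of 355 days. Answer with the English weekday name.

Thursday

This is JDN 2021295 (6 January 822 Gregorian).
JDN 2021295 mod 7 = 3, and JDN 0 was a Monday, so this is a Thursday.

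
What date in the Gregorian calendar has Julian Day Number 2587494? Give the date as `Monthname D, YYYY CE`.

Counting from JDN 2299161 = 15 Oct 1582 gives an offset of 288333 days.

March 20, 2372 CE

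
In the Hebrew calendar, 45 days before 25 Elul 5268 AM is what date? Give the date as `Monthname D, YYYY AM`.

The starting date is JDN 2272088; 2272088 − 45 = 2272043.
JDN 2272043 corresponds to Av 10, 5268 AM.

Av 10, 5268 AM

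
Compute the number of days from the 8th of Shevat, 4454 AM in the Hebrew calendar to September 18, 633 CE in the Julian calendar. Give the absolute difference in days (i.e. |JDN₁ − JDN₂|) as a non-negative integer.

22029

JDN of the first date = 1974551.
JDN of the second date = 1952522.
|1952522 − 1974551| = 22029.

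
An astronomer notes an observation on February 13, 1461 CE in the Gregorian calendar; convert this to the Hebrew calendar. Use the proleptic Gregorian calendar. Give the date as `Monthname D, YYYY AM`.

Shevat 24, 5221 AM

Both dates share Julian Day Number 2254723; in the Hebrew calendar that is 24 Shevat 5221 AM.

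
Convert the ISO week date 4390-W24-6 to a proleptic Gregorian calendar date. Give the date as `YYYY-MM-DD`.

ISO week 1 of 4390 is the week containing the first Thursday of 4390.
Week 24, day 6 (Saturday) lands on 4390-06-16.

4390-06-16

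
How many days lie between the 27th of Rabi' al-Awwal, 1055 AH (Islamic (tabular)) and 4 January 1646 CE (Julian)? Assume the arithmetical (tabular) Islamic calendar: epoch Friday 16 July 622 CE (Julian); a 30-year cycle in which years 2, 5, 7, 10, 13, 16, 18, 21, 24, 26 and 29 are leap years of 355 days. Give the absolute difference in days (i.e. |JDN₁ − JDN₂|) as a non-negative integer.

236

First date → JDN 2322027; second date → JDN 2322263.
The interval is |2322027 − 2322263| = 236 days.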